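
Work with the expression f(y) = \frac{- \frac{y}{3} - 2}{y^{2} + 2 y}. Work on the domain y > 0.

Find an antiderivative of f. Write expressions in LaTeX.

Factor the denominator (3 y \left(y + 2\right)) and decompose: f = \frac{2}{3 \left(y + 2\right)} - \frac{1}{y}; each piece integrates to a log, atan, or power term.
Check: d/dy[- \log{\left(y \right)} + \frac{2 \log{\left(y + 2 \right)}}{3}] = \frac{- y - 6}{3 y^{2} + 6 y}, which equals f(y).

An antiderivative is F(y) = - \log{\left(y \right)} + \frac{2 \log{\left(y + 2 \right)}}{3}.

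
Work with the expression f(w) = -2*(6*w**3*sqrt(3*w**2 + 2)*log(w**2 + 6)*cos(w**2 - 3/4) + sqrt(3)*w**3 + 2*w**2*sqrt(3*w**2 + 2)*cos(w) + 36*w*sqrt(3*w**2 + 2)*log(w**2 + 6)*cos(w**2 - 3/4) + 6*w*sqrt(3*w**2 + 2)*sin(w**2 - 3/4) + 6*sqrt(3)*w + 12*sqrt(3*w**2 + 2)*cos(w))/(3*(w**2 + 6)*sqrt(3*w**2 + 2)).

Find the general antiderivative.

F(w) = -2*(sqrt(3)*sqrt(3*w**2 + 2) + 9*log(w**2 + 6)*sin(w**2 - 3/4) + 6*sin(w))/9 + C

An antiderivative F(w) passes only if d/dw[F] lands on f(w) exactly.
Check: d/dw[-2*(sqrt(3)*sqrt(3*w**2 + 2) + 9*log(w**2 + 6)*sin(w**2 - 3/4) + 6*sin(w))/9] = (-12*w**3*sqrt(3*w**2 + 2)*log(w**2 + 6)*cos(w**2 - 3/4) - 2*sqrt(3)*w**3 - 4*w**2*sqrt(3*w**2 + 2)*cos(w) - 72*w*sqrt(3*w**2 + 2)*log(w**2 + 6)*cos(w**2 - 3/4) - 12*w*sqrt(3*w**2 + 2)*sin(w**2 - 3/4) - 12*sqrt(3)*w - 24*sqrt(3*w**2 + 2)*cos(w))/(3*w**2*sqrt(3*w**2 + 2) + 18*sqrt(3*w**2 + 2)), which equals f(w).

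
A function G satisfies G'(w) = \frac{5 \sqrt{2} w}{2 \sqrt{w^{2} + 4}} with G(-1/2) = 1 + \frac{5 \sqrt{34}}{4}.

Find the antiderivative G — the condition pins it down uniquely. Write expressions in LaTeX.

G(w) = 5 \sqrt{\frac{w^{2}}{2} + 2} + 1

The substitution u = \frac{w^{2}}{2} + 2 works: G'(w) is exactly (dG/du)*(du/dw) for that inner function.
A general antiderivative is 5 \sqrt{\frac{w^{2}}{2} + 2} + C.
The condition gives C = 1 + \frac{5 \sqrt{34}}{4} - (\frac{5 \sqrt{34}}{4}) = 1.
So G(w) = 5 \sqrt{\frac{w^{2}}{2} + 2} + 1.
Check: d/dw[5 \sqrt{\frac{w^{2}}{2} + 2} + 1] = \frac{5 \sqrt{2} w}{2 \sqrt{w^{2} + 4}} = G'(w).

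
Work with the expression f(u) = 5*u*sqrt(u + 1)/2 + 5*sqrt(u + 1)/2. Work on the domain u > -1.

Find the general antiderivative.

F(u) = u**2*sqrt(u + 1) + 2*u*sqrt(u + 1) + sqrt(u + 1) + C

The integrand splits into summands that can be handled one at a time.
Check: d/du[u**2*sqrt(u + 1) + 2*u*sqrt(u + 1) + sqrt(u + 1)] = (5*u**2 + 10*u + 5)/(2*sqrt(u + 1)), which equals f(u).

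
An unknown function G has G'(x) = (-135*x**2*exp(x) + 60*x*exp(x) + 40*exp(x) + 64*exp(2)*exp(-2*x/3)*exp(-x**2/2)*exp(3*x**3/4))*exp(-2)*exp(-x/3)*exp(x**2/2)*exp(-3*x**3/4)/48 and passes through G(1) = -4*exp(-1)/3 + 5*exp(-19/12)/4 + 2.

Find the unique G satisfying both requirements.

G(x) = (24*exp(2)*exp(x/3)*exp(-x**2/2)*exp(3*x**3/4) + 15*exp(x) - 16*exp(2)*exp(-2*x/3)*exp(-x**2/2)*exp(3*x**3/4))*exp(-2)*exp(-x/3)*exp(x**2/2)*exp(-3*x**3/4)/12

Whatever form G(x) takes, its d/dx must return the stated G'(x).
A general antiderivative is 5*exp(-3*x**3/4 + x**2/2 + 2*x/3 - 2)/4 - 4*exp(-x)/3 + C.
The condition gives C = -4*exp(-1)/3 + 5*exp(-19/12)/4 + 2 - (-4*exp(-1)/3 + 5*exp(-19/12)/4) = 2.
So G(x) = (24*exp(2)*exp(x/3)*exp(-x**2/2)*exp(3*x**3/4) + 15*exp(x) - 16*exp(2)*exp(-2*x/3)*exp(-x**2/2)*exp(3*x**3/4))*exp(-2)*exp(-x/3)*exp(x**2/2)*exp(-3*x**3/4)/12.
Check: d/dx[(24*exp(2)*exp(x/3)*exp(-x**2/2)*exp(3*x**3/4) + 15*exp(x) - 16*exp(2)*exp(-2*x/3)*exp(-x**2/2)*exp(3*x**3/4))*exp(-2)*exp(-x/3)*exp(x**2/2)*exp(-3*x**3/4)/12] = (-135*x**2*exp(5*x/3)*exp(5*x**2/2) + 60*x*exp(5*x/3)*exp(5*x**2/2) + 40*exp(5*x/3)*exp(5*x**2/2) + 64*exp(2)*exp(2*x**2)*exp(3*x**3/4))*exp(-2)*exp(-x)*exp(-2*x**2)*exp(-3*x**3/4)/48, which equals G'(x).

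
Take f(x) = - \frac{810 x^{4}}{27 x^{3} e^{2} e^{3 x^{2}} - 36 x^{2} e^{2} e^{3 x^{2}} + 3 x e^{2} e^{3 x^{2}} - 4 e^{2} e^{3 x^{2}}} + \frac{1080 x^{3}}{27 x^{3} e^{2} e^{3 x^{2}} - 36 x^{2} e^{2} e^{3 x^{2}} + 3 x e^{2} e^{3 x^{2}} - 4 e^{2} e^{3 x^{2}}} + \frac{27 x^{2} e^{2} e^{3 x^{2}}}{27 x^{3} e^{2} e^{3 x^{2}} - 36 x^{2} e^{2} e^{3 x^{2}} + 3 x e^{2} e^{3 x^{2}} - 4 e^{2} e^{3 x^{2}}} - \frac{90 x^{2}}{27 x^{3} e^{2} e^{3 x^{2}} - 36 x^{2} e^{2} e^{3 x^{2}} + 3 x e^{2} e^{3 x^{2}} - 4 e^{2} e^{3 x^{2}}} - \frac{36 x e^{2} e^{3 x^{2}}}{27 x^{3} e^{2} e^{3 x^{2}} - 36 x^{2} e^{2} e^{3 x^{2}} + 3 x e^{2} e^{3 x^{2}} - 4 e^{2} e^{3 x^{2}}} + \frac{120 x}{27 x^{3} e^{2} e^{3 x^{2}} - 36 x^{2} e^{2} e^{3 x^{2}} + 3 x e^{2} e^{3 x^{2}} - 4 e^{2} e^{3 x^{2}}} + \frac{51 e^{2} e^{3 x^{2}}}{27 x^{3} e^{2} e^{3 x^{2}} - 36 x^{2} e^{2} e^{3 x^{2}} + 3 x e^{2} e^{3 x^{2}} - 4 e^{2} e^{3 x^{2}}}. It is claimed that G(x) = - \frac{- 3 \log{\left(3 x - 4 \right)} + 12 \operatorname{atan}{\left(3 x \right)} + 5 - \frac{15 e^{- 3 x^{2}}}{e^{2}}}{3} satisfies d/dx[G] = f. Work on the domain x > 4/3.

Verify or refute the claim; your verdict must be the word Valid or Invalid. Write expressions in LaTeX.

d/dx[G] = \frac{- 810 x^{4} + 1080 x^{3} + 27 x^{2} e^{2} e^{3 x^{2}} - 90 x^{2} - 36 x e^{2} e^{3 x^{2}} + 120 x + 51 e^{2} e^{3 x^{2}}}{27 x^{3} e^{2} e^{3 x^{2}} - 36 x^{2} e^{2} e^{3 x^{2}} + 3 x e^{2} e^{3 x^{2}} - 4 e^{2} e^{3 x^{2}}}
This equals f(x) exactly, so the claim holds.

Valid. The derivative of G reproduces f.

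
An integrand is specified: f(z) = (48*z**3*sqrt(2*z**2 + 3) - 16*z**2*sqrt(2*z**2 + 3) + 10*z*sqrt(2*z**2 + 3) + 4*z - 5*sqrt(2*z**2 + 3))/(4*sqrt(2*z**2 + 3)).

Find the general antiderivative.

Differentiate the proposed F(z) back; it has to land on f(z) exactly.
Check: d/dz[3*z**4 - 4*z**3/3 + 5*z**2/4 - 5*z/4 + sqrt(2*z**2 + 3)/2] = (48*z**3*sqrt(2*z**2 + 3) - 16*z**2*sqrt(2*z**2 + 3) + 10*z*sqrt(2*z**2 + 3) + 4*z - 5*sqrt(2*z**2 + 3))/(4*sqrt(2*z**2 + 3)) = f(z).

F(z) = 3*z**4 - 4*z**3/3 + 5*z**2/4 - 5*z/4 + sqrt(2*z**2 + 3)/2 + C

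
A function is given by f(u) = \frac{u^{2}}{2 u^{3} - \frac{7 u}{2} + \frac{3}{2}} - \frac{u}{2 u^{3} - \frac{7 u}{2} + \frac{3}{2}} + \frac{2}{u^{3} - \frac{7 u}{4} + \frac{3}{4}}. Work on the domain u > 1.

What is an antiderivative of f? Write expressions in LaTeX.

Factor the denominator (\left(u - 1\right) \left(2 u - 1\right) \left(2 u + 3\right)) and decompose: f = \frac{31}{20 \left(2 u + 3\right)} - \frac{15}{4 \left(2 u - 1\right)} + \frac{8}{5 \left(u - 1\right)}; each piece integrates to a log, atan, or power term.
Check: d/du[\frac{8 \log{\left(u - 1 \right)}}{5} - \frac{15 \log{\left(u - \frac{1}{2} \right)}}{8} + \frac{31 \log{\left(u + \frac{3}{2} \right)}}{40}] = \frac{2 u^{2} - 2 u + 8}{4 u^{3} - 7 u + 3}, which equals f(u).

An antiderivative is F(u) = \frac{8 \log{\left(u - 1 \right)}}{5} - \frac{15 \log{\left(u - \frac{1}{2} \right)}}{8} + \frac{31 \log{\left(u + \frac{3}{2} \right)}}{40}.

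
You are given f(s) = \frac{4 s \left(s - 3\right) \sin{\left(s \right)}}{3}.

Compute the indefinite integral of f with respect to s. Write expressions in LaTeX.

Since d/ds undoes antidifferentiation here, F'(s) = f(s) is required of F(s).
Check: d/ds[- \frac{4 s^{2} \cos{\left(s \right)}}{3} + \frac{8 s \sin{\left(s \right)}}{3} + 4 s \cos{\left(s \right)} - 4 \sin{\left(s \right)} + \frac{8 \cos{\left(s \right)}}{3}] = \frac{4 s^{2} \sin{\left(s \right)}}{3} - 4 s \sin{\left(s \right)}, which equals f(s).

F(s) = - \frac{4 s^{2} \cos{\left(s \right)}}{3} + \frac{8 s \sin{\left(s \right)}}{3} + 4 s \cos{\left(s \right)} - 4 \sin{\left(s \right)} + \frac{8 \cos{\left(s \right)}}{3} + C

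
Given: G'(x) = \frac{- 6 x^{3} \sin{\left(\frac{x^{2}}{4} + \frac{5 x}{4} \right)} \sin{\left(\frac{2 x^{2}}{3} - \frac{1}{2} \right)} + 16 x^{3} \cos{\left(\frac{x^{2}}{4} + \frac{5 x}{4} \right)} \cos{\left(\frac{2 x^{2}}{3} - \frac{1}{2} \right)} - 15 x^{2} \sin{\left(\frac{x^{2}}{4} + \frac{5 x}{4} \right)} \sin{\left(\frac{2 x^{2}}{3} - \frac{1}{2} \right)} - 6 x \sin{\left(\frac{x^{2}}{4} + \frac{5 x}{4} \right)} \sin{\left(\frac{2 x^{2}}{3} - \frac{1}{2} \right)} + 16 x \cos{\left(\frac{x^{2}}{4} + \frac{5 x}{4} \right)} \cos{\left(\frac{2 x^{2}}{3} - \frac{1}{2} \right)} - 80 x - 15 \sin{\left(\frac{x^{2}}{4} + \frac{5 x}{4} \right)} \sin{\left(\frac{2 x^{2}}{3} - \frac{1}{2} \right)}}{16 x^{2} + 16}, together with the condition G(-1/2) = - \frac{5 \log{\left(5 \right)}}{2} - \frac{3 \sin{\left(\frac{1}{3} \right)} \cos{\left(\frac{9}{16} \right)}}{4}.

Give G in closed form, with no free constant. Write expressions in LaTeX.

G(x) = - \frac{5 \log{\left(4 x^{2} + 4 \right)}}{2} + \frac{3 \sin{\left(\frac{2 x^{2}}{3} - \frac{1}{2} \right)} \cos{\left(\frac{x^{2}}{4} + \frac{5 x}{4} \right)}}{4}

Any candidate G(x) must reproduce the stated G'(x) exactly.
A general antiderivative is - \frac{5 \log{\left(4 x^{2} + 4 \right)}}{2} + \frac{3 \sin{\left(\frac{2 x^{2}}{3} - \frac{1}{2} \right)} \cos{\left(\frac{x^{2}}{4} + \frac{5 x}{4} \right)}}{4} + C.
The condition gives C = - \frac{5 \log{\left(5 \right)}}{2} - \frac{3 \sin{\left(\frac{1}{3} \right)} \cos{\left(\frac{9}{16} \right)}}{4} - (- \frac{5 \log{\left(5 \right)}}{2} - \frac{3 \sin{\left(\frac{1}{3} \right)} \cos{\left(\frac{9}{16} \right)}}{4}) = 0.
So G(x) = - \frac{5 \log{\left(4 x^{2} + 4 \right)}}{2} + \frac{3 \sin{\left(\frac{2 x^{2}}{3} - \frac{1}{2} \right)} \cos{\left(\frac{x^{2}}{4} + \frac{5 x}{4} \right)}}{4}.
Check: d/dx[- \frac{5 \log{\left(4 x^{2} + 4 \right)}}{2} + \frac{3 \sin{\left(\frac{2 x^{2}}{3} - \frac{1}{2} \right)} \cos{\left(\frac{x^{2}}{4} + \frac{5 x}{4} \right)}}{4}] = \frac{- 6 x^{3} \sin{\left(\frac{x^{2}}{4} + \frac{5 x}{4} \right)} \sin{\left(\frac{2 x^{2}}{3} - \frac{1}{2} \right)} + 16 x^{3} \cos{\left(\frac{x^{2}}{4} + \frac{5 x}{4} \right)} \cos{\left(\frac{2 x^{2}}{3} - \frac{1}{2} \right)} - 15 x^{2} \sin{\left(\frac{x^{2}}{4} + \frac{5 x}{4} \right)} \sin{\left(\frac{2 x^{2}}{3} - \frac{1}{2} \right)} - 6 x \sin{\left(\frac{x^{2}}{4} + \frac{5 x}{4} \right)} \sin{\left(\frac{2 x^{2}}{3} - \frac{1}{2} \right)} + 16 x \cos{\left(\frac{x^{2}}{4} + \frac{5 x}{4} \right)} \cos{\left(\frac{2 x^{2}}{3} - \frac{1}{2} \right)} - 80 x - 15 \sin{\left(\frac{x^{2}}{4} + \frac{5 x}{4} \right)} \sin{\left(\frac{2 x^{2}}{3} - \frac{1}{2} \right)}}{16 x^{2} + 16} = G'(x).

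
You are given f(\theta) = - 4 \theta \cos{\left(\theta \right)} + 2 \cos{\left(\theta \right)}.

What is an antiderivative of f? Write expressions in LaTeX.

Integrate term by term and add the pieces.
Check: d/d\theta[- 4 \theta \sin{\left(\theta \right)} + 2 \sin{\left(\theta \right)} - 4 \cos{\left(\theta \right)}] = - 4 \theta \cos{\left(\theta \right)} + 2 \cos{\left(\theta \right)} = f(\theta).

An antiderivative is F(\theta) = - 4 \theta \sin{\left(\theta \right)} + 2 \sin{\left(\theta \right)} - 4 \cos{\left(\theta \right)}.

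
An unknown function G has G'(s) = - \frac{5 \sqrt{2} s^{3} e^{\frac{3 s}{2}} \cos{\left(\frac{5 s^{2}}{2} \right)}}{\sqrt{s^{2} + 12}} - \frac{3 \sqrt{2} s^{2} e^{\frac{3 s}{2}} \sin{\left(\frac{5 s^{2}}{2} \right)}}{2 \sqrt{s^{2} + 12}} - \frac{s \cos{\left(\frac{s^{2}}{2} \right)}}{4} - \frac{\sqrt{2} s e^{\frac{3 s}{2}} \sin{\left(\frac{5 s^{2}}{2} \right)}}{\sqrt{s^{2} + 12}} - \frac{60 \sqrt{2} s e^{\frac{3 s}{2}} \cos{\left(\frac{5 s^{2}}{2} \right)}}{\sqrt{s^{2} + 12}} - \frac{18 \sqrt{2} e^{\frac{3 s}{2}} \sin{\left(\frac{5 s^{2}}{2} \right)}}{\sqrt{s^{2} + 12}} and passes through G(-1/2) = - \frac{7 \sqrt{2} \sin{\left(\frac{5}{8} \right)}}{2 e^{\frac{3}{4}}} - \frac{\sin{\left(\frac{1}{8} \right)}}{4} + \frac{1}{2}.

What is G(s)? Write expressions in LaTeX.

The integrand splits into summands that can be handled one at a time.
A general antiderivative is - 2 \sqrt{\frac{s^{2}}{2} + 6} e^{\frac{3 s}{2}} \sin{\left(\frac{5 s^{2}}{2} \right)} - \frac{\sin{\left(\frac{s^{2}}{2} \right)}}{4} + C.
The condition gives C = - \frac{7 \sqrt{2} \sin{\left(\frac{5}{8} \right)}}{2 e^{\frac{3}{4}}} - \frac{\sin{\left(\frac{1}{8} \right)}}{4} + \frac{1}{2} - (- \frac{7 \sqrt{2} \sin{\left(\frac{5}{8} \right)}}{2 e^{\frac{3}{4}}} - \frac{\sin{\left(\frac{1}{8} \right)}}{4}) = \frac{1}{2}.
So G(s) = \frac{- 4 \sqrt{2} \sqrt{s^{2} + 12} e^{\frac{3 s}{2}} \sin{\left(\frac{5 s^{2}}{2} \right)} - \sin{\left(\frac{s^{2}}{2} \right)} + 2}{4}.
Check: d/ds[\frac{- 4 \sqrt{2} \sqrt{s^{2} + 12} e^{\frac{3 s}{2}} \sin{\left(\frac{5 s^{2}}{2} \right)} - \sin{\left(\frac{s^{2}}{2} \right)} + 2}{4}] = \frac{- 20 \sqrt{2} s^{3} e^{\frac{3 s}{2}} \cos{\left(\frac{5 s^{2}}{2} \right)} - 6 \sqrt{2} s^{2} e^{\frac{3 s}{2}} \sin{\left(\frac{5 s^{2}}{2} \right)} - s \sqrt{s^{2} + 12} \cos{\left(\frac{s^{2}}{2} \right)} - 4 \sqrt{2} s e^{\frac{3 s}{2}} \sin{\left(\frac{5 s^{2}}{2} \right)} - 240 \sqrt{2} s e^{\frac{3 s}{2}} \cos{\left(\frac{5 s^{2}}{2} \right)} - 72 \sqrt{2} e^{\frac{3 s}{2}} \sin{\left(\frac{5 s^{2}}{2} \right)}}{4 \sqrt{s^{2} + 12}}, which equals G'(s).

G(s) = \frac{- 4 \sqrt{2} \sqrt{s^{2} + 12} e^{\frac{3 s}{2}} \sin{\left(\frac{5 s^{2}}{2} \right)} - \sin{\left(\frac{s^{2}}{2} \right)} + 2}{4}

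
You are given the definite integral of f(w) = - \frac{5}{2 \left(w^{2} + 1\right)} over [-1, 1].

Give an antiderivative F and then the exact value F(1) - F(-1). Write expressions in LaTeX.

Antiderivative: F(w) = - \frac{5 \operatorname{atan}{\left(w \right)}}{2}; value = - \frac{5 \pi}{4}

For F(w) to be correct the identity F'(w) - f(w) = 0 must hold.
F(w) = - \frac{5 \operatorname{atan}{\left(w \right)}}{2} is an antiderivative of f.
Check: d/dw[- \frac{5 \operatorname{atan}{\left(w \right)}}{2}] = - \frac{5}{2 w^{2} + 2}, which equals f(w).
F(1) = - \frac{5 \pi}{8}; F(-1) = \frac{5 \pi}{8}.
Integral = F(1) - F(-1) = - \frac{5 \pi}{4}.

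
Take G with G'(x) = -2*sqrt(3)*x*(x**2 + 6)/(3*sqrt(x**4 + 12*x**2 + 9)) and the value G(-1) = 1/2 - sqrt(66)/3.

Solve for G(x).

G(x) = sqrt(3)*(-2*sqrt(x**4 + 12*x**2 + 9) + sqrt(3))/6

G'(x) matches the chain-rule pattern g'(h)*h' with inner function h(x) = x**4/3 + 4*x**2 + 3; substituting u = h(x) collapses the integral.
A general antiderivative is -sqrt(x**4/3 + 4*x**2 + 3) + C.
The condition gives C = 1/2 - sqrt(66)/3 - (-sqrt(66)/3) = 1/2.
So G(x) = sqrt(3)*(-2*sqrt(x**4 + 12*x**2 + 9) + sqrt(3))/6.
Check: d/dx[sqrt(3)*(-2*sqrt(x**4 + 12*x**2 + 9) + sqrt(3))/6] = (-2*sqrt(3)*x**3 - 12*sqrt(3)*x)/(3*sqrt(x**4 + 12*x**2 + 9)), which equals G'(x).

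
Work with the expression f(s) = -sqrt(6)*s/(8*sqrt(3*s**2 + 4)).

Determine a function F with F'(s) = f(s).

The substitution u = s**2/2 + 2/3 works: f is exactly (dF/du)*(du/ds) for that inner function.
Check: d/ds[-sqrt(6)*sqrt(3*s**2 + 4)/24] = -sqrt(6)*s/(8*sqrt(3*s**2 + 4)) = f(s).

An antiderivative is F(s) = -sqrt(6)*sqrt(3*s**2 + 4)/24.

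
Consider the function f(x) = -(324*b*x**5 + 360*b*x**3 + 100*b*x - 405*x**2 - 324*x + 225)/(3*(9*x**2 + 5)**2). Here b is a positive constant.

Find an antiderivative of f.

Differentiate the proposed F(x) back; it has to land on f(x) exactly.
Check: d/dx[-2*b*x**2/3 + (-5*x - 2)/(3*x**2 + 5/3)] = (-324*b*x**5 - 360*b*x**3 - 100*b*x + 405*x**2 + 324*x - 225)/(243*x**4 + 270*x**2 + 75), which equals f(x).

An antiderivative is F(x) = -2*b*x**2/3 + (-5*x - 2)/(3*x**2 + 5/3).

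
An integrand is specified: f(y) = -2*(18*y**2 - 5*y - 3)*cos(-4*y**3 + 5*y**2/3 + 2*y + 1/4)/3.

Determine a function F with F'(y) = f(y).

An antiderivative is F(y) = sin(-4*y**3 + 5*y**2/3 + 2*y + 1/4).

The substitution u = -4*y**3 + 5*y**2/3 + 2*y + 1/4 works: f is exactly (dF/du)*(du/dy) for that inner function.
Check: d/dy[sin(-4*y**3 + 5*y**2/3 + 2*y + 1/4)] = -12*y**2*cos(-4*y**3 + 5*y**2/3 + 2*y + 1/4) + 10*y*cos(-4*y**3 + 5*y**2/3 + 2*y + 1/4)/3 + 2*cos(-4*y**3 + 5*y**2/3 + 2*y + 1/4), which equals f(y).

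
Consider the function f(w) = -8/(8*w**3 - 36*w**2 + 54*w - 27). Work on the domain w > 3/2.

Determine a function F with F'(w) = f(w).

For F(w) to be correct the identity F'(w) - f(w) = 0 must hold.
Check: d/dw[2/(4*w**2 - 12*w + 9)] = -8/(8*w**3 - 36*w**2 + 54*w - 27) = f(w).

An antiderivative is F(w) = 2/(4*w**2 - 12*w + 9).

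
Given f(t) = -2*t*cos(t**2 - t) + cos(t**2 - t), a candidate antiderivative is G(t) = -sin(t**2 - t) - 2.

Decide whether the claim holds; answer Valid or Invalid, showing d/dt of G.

Valid. The derivative of G reproduces f.

d/dt[G] = -2*t*cos(t**2 - t) + cos(t**2 - t)
This equals f(t) exactly, so the claim holds.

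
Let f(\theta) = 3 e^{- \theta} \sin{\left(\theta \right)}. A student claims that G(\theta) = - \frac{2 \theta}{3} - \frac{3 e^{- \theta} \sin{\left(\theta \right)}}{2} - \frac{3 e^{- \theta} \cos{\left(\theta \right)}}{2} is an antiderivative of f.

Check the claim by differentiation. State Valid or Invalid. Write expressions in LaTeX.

Invalid: d/d\theta[G] - f = - \frac{2}{3}, which is not 0.

d/d\theta[G] = \frac{\left(- 2 e^{\theta} + 9 \sin{\left(\theta \right)}\right) e^{- \theta}}{3}
d/d\theta[G] - f(\theta) = - \frac{2}{3} != 0.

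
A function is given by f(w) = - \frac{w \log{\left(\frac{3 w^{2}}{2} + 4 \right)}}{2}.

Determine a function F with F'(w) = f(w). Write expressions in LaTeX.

An antiderivative is F(w) = - \frac{3 w^{2} \log{\left(\frac{3 w^{2}}{2} + 4 \right)} - 3 w^{2} + 8 \log{\left(3 w^{2} + 8 \right)}}{12}.

Since d/dw undoes antidifferentiation here, F'(w) = f(w) is required of F(w).
Check: d/dw[- \frac{3 w^{2} \log{\left(\frac{3 w^{2}}{2} + 4 \right)} - 3 w^{2} + 8 \log{\left(3 w^{2} + 8 \right)}}{12}] = - \frac{w \log{\left(\frac{3 w^{2}}{2} + 4 \right)}}{2} = f(w).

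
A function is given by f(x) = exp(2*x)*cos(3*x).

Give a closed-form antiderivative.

An antiderivative is F(x) = (3*sin(3*x) + 2*cos(3*x))*exp(2*x)/13.

Whatever form F(x) takes, F'(x) = f(x) is non-negotiable.
Check: d/dx[(3*sin(3*x) + 2*cos(3*x))*exp(2*x)/13] = exp(2*x)*cos(3*x) = f(x).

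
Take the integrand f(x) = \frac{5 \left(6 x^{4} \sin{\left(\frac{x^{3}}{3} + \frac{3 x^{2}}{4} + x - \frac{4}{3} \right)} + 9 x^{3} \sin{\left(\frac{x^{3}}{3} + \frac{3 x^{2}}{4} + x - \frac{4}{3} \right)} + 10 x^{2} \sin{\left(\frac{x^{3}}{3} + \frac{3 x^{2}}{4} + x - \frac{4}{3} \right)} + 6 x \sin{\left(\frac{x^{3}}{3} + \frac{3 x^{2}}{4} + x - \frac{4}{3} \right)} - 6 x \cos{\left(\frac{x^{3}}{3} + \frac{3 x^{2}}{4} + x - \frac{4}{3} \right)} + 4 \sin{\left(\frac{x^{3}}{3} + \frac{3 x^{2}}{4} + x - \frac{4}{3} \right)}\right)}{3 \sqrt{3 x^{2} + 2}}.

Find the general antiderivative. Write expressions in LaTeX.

Recognize the product-rule pattern: f = u'v + uv' with u = - \frac{10 \sqrt{3 x^{2} + 2}}{3}, v = \cos{\left(\frac{x^{3}}{3} + \frac{3 x^{2}}{4} + x - \frac{4}{3} \right)}, so integration by parts undoes it.
Check: d/dx[- \frac{10 \sqrt{3 x^{2} + 2} \cos{\left(\frac{x^{3}}{3} + \frac{3 x^{2}}{4} + x - \frac{4}{3} \right)}}{3}] = \frac{30 x^{4} \sin{\left(\frac{x^{3}}{3} + \frac{3 x^{2}}{4} + x - \frac{4}{3} \right)} + 45 x^{3} \sin{\left(\frac{x^{3}}{3} + \frac{3 x^{2}}{4} + x - \frac{4}{3} \right)} + 50 x^{2} \sin{\left(\frac{x^{3}}{3} + \frac{3 x^{2}}{4} + x - \frac{4}{3} \right)} + 30 x \sin{\left(\frac{x^{3}}{3} + \frac{3 x^{2}}{4} + x - \frac{4}{3} \right)} - 30 x \cos{\left(\frac{x^{3}}{3} + \frac{3 x^{2}}{4} + x - \frac{4}{3} \right)} + 20 \sin{\left(\frac{x^{3}}{3} + \frac{3 x^{2}}{4} + x - \frac{4}{3} \right)}}{3 \sqrt{3 x^{2} + 2}}, which equals f(x).

F(x) = - \frac{10 \sqrt{3 x^{2} + 2} \cos{\left(\frac{x^{3}}{3} + \frac{3 x^{2}}{4} + x - \frac{4}{3} \right)}}{3} + C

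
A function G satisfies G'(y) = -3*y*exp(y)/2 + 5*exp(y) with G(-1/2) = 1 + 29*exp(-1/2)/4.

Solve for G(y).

G(y) = (13 - 3*y)*exp(y)/2 + 1

G'(y) has the shape u'v + uv' for u = 13/2 - 3*y/2 and v = exp(y) — it is the derivative of the product u*v.
A general antiderivative is (13 - 3*y)*exp(y)/2 + C.
The condition gives C = 1 + 29*exp(-1/2)/4 - (29*exp(-1/2)/4) = 1.
So G(y) = (13 - 3*y)*exp(y)/2 + 1.
Check: d/dy[(13 - 3*y)*exp(y)/2 + 1] = -3*y*exp(y)/2 + 5*exp(y) = G'(y).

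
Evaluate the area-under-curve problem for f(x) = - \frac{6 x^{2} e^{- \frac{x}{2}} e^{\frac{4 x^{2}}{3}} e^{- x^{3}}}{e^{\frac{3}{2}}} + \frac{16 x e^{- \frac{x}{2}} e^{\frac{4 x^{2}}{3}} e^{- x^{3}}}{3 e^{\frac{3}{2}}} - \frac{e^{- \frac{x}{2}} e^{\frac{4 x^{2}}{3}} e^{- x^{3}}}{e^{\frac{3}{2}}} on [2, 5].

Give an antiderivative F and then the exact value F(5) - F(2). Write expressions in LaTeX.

Antiderivative: F(x) = \frac{2 e^{- \frac{x}{2}} e^{\frac{4 x^{2}}{3}} e^{- x^{3}}}{e^{\frac{3}{2}}}; value = - \frac{2}{e^{\frac{31}{6}}} + \frac{2}{e^{\frac{287}{3}}}

The substitution u = - x^{3} + \frac{4 x^{2}}{3} - \frac{x}{2} - \frac{3}{2} works: f is exactly (dF/du)*(du/dx) for that inner function.
F(x) = \frac{2 e^{- \frac{x}{2}} e^{\frac{4 x^{2}}{3}} e^{- x^{3}}}{e^{\frac{3}{2}}} is an antiderivative of f.
Check: d/dx[\frac{2 e^{- \frac{x}{2}} e^{\frac{4 x^{2}}{3}} e^{- x^{3}}}{e^{\frac{3}{2}}}] = \frac{\left(- 18 x^{2} e^{\frac{4 x^{2}}{3}} + 16 x e^{\frac{4 x^{2}}{3}} - 3 e^{\frac{4 x^{2}}{3}}\right) e^{- \frac{x}{2}} e^{- x^{3}}}{3 e^{\frac{3}{2}}}, which equals f(x).
F(5) = \frac{2}{e^{\frac{287}{3}}}; F(2) = \frac{2}{e^{\frac{31}{6}}}.
Integral = F(5) - F(2) = - \frac{2}{e^{\frac{31}{6}}} + \frac{2}{e^{\frac{287}{3}}}.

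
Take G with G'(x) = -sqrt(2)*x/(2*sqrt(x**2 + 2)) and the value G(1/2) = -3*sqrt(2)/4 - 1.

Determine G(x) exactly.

G(x) = -sqrt(x**2/2 + 1) - 1

G'(x) matches the chain-rule pattern g'(h)*h' with inner function h(x) = x**2/2 + 1; substituting u = h(x) collapses the integral.
A general antiderivative is -sqrt(x**2/2 + 1) + C.
The condition gives C = -3*sqrt(2)/4 - 1 - (-3*sqrt(2)/4) = -1.
So G(x) = -sqrt(x**2/2 + 1) - 1.
Check: d/dx[-sqrt(x**2/2 + 1) - 1] = -sqrt(2)*x/(2*sqrt(x**2 + 2)) = G'(x).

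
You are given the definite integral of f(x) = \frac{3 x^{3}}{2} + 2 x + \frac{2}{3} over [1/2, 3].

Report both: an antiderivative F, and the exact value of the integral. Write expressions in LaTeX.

Integrate term by term and add the pieces.
F(x) = \frac{3 x^{4}}{8} + x^{2} + \frac{2 x}{3} is an antiderivative of f.
Check: d/dx[\frac{3 x^{4}}{8} + x^{2} + \frac{2 x}{3}] = \frac{3 x^{3}}{2} + 2 x + \frac{2}{3} = f(x).
F(3) = \frac{331}{8}; F(1/2) = \frac{233}{384}.
Integral = F(3) - F(1/2) = \frac{15655}{384}.

Antiderivative: F(x) = \frac{3 x^{4}}{8} + x^{2} + \frac{2 x}{3}; value = \frac{15655}{384}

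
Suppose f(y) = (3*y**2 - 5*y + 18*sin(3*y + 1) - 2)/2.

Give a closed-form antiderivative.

An antiderivative F(y) passes only if d/dy[F] lands on f(y) exactly.
Check: d/dy[(2*y**3 - 5*y**2 - 4*y - 12*cos(3*y + 1))/4] = 3*y**2/2 - 5*y/2 + 9*sin(3*y + 1) - 1, which equals f(y).

An antiderivative is F(y) = (2*y**3 - 5*y**2 - 4*y - 12*cos(3*y + 1))/4.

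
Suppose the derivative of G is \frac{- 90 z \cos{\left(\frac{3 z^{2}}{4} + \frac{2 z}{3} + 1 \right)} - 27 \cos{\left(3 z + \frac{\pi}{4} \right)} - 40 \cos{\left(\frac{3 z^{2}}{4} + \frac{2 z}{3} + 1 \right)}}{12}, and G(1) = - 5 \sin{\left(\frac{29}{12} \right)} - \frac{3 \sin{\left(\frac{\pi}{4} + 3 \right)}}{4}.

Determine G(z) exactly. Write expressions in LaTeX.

G(z) = - \frac{3 \sin{\left(3 z + \frac{\pi}{4} \right)}}{4} - 5 \sin{\left(\frac{3 z^{2}}{4} + \frac{2 z}{3} + 1 \right)}

A candidate passes only if d/dz[G] lands on the given G'(z) exactly.
A general antiderivative is - \frac{3 \sin{\left(3 z + \frac{\pi}{4} \right)}}{4} - 5 \sin{\left(\frac{3 z^{2}}{4} + \frac{2 z}{3} + 1 \right)} + C.
The condition gives C = - 5 \sin{\left(\frac{29}{12} \right)} - \frac{3 \sin{\left(\frac{\pi}{4} + 3 \right)}}{4} - (- 5 \sin{\left(\frac{29}{12} \right)} - \frac{3 \sin{\left(\frac{\pi}{4} + 3 \right)}}{4}) = 0.
So G(z) = - \frac{3 \sin{\left(3 z + \frac{\pi}{4} \right)}}{4} - 5 \sin{\left(\frac{3 z^{2}}{4} + \frac{2 z}{3} + 1 \right)}.
Check: d/dz[- \frac{3 \sin{\left(3 z + \frac{\pi}{4} \right)}}{4} - 5 \sin{\left(\frac{3 z^{2}}{4} + \frac{2 z}{3} + 1 \right)}] = - \frac{15 z \cos{\left(\frac{3 z^{2}}{4} + \frac{2 z}{3} + 1 \right)}}{2} - \frac{9 \cos{\left(3 z + \frac{\pi}{4} \right)}}{4} - \frac{10 \cos{\left(\frac{3 z^{2}}{4} + \frac{2 z}{3} + 1 \right)}}{3}, which equals G'(z).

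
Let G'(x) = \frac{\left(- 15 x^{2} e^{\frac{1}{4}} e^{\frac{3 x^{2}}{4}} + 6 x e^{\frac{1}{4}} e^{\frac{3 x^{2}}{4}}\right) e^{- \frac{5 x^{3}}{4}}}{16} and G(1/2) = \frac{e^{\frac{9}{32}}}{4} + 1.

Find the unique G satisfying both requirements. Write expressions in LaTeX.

The substitution u = - \frac{5 x^{3}}{4} + \frac{3 x^{2}}{4} + \frac{1}{4} works: G'(x) is exactly (dG/du)*(du/dx) for that inner function.
A general antiderivative is \frac{e^{- \frac{5 x^{3}}{4} + \frac{3 x^{2}}{4} + \frac{1}{4}}}{4} + C.
The condition gives C = \frac{e^{\frac{9}{32}}}{4} + 1 - (\frac{e^{\frac{9}{32}}}{4}) = 1.
So G(x) = \frac{e^{\frac{1}{4}} e^{\frac{3 x^{2}}{4}} e^{- \frac{5 x^{3}}{4}}}{4} + 1.
Check: d/dx[\frac{e^{\frac{1}{4}} e^{\frac{3 x^{2}}{4}} e^{- \frac{5 x^{3}}{4}}}{4} + 1] = \frac{\left(- 15 x^{2} e^{\frac{1}{4}} e^{\frac{3 x^{2}}{4}} + 6 x e^{\frac{1}{4}} e^{\frac{3 x^{2}}{4}}\right) e^{- \frac{5 x^{3}}{4}}}{16} = G'(x).

G(x) = \frac{e^{\frac{1}{4}} e^{\frac{3 x^{2}}{4}} e^{- \frac{5 x^{3}}{4}}}{4} + 1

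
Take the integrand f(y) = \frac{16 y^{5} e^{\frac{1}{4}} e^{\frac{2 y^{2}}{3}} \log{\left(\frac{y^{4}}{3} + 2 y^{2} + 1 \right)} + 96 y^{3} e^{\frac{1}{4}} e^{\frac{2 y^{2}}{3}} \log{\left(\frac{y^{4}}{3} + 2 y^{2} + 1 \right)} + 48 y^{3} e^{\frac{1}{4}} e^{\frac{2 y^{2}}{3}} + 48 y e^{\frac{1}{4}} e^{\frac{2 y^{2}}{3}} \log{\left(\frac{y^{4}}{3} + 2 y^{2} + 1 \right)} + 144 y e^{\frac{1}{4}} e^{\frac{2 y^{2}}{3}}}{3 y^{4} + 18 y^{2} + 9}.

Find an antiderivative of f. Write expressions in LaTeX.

An antiderivative is F(y) = 4 e^{\frac{2 y^{2}}{3} + \frac{1}{4}} \log{\left(\frac{y^{4}}{3} + 2 y^{2} + 1 \right)}.

f has the shape u'v + uv' for u = 4 e^{\frac{2 y^{2}}{3} + \frac{1}{4}} and v = \log{\left(\frac{y^{4}}{3} + 2 y^{2} + 1 \right)} — it is the derivative of the product u*v.
Check: d/dy[4 e^{\frac{2 y^{2}}{3} + \frac{1}{4}} \log{\left(\frac{y^{4}}{3} + 2 y^{2} + 1 \right)}] = \frac{16 y^{5} e^{\frac{1}{4}} e^{\frac{2 y^{2}}{3}} \log{\left(\frac{y^{4}}{3} + 2 y^{2} + 1 \right)} + 96 y^{3} e^{\frac{1}{4}} e^{\frac{2 y^{2}}{3}} \log{\left(\frac{y^{4}}{3} + 2 y^{2} + 1 \right)} + 48 y^{3} e^{\frac{1}{4}} e^{\frac{2 y^{2}}{3}} + 48 y e^{\frac{1}{4}} e^{\frac{2 y^{2}}{3}} \log{\left(\frac{y^{4}}{3} + 2 y^{2} + 1 \right)} + 144 y e^{\frac{1}{4}} e^{\frac{2 y^{2}}{3}}}{3 y^{4} + 18 y^{2} + 9} = f(y).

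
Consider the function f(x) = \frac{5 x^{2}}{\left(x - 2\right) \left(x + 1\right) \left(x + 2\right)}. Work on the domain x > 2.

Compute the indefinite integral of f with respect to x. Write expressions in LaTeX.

F(x) = \frac{5 \log{\left(x - 2 \right)}}{3} - \frac{5 \log{\left(x + 1 \right)}}{3} + 5 \log{\left(x + 2 \right)} + C

Factor the denominator (\left(x - 2\right) \left(x + 1\right) \left(x + 2\right)) and decompose: f = \frac{5}{x + 2} - \frac{5}{3 \left(x + 1\right)} + \frac{5}{3 \left(x - 2\right)}; each piece integrates to a log, atan, or power term.
Check: d/dx[\frac{5 \log{\left(x - 2 \right)}}{3} - \frac{5 \log{\left(x + 1 \right)}}{3} + 5 \log{\left(x + 2 \right)}] = \frac{5 x^{2}}{x^{3} + x^{2} - 4 x - 4}, which equals f(x).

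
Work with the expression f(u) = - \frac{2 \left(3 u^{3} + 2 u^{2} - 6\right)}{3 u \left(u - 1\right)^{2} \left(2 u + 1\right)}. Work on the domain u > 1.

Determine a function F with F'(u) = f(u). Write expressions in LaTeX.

Factor the denominator (3 u \left(u - 1\right)^{2} \left(2 u + 1\right)) and decompose: f = - \frac{94}{27 \left(2 u + 1\right)} - \frac{88}{27 \left(u - 1\right)} + \frac{2}{9 \left(u - 1\right)^{2}} + \frac{4}{u}; each piece integrates to a log, atan, or power term.
Check: d/du[\frac{108 \left(u - 1\right) \log{\left(u \right)} - 88 \left(u - 1\right) \log{\left(u - 1 \right)} - 47 \left(u - 1\right) \log{\left(u + \frac{1}{2} \right)} - 6}{27 \left(u - 1\right)}] = \frac{- 6 u^{3} - 4 u^{2} + 12}{6 u^{4} - 9 u^{3} + 3 u}, which equals f(u).

An antiderivative is F(u) = \frac{108 \left(u - 1\right) \log{\left(u \right)} - 88 \left(u - 1\right) \log{\left(u - 1 \right)} - 47 \left(u - 1\right) \log{\left(u + \frac{1}{2} \right)} - 6}{27 \left(u - 1\right)}.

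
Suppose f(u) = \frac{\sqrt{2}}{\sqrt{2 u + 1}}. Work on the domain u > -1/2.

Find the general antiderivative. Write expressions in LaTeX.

F(u) = \sqrt{4 u + 2} + C

Whatever form F(u) takes, F'(u) = f(u) is non-negotiable.
Check: d/du[\sqrt{4 u + 2}] = \frac{\sqrt{2}}{\sqrt{2 u + 1}} = f(u).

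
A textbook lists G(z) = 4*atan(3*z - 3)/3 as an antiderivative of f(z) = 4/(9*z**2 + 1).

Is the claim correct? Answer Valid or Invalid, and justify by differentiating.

d/dz[G] = 4/(9*z**2 - 18*z + 10)
d/dz[G] - f(z) = (72*z - 36)/(81*z**4 - 162*z**3 + 99*z**2 - 18*z + 10) != 0.

Invalid: d/dz[G] - f = (72*z - 36)/(81*z**4 - 162*z**3 + 99*z**2 - 18*z + 10), which is not 0.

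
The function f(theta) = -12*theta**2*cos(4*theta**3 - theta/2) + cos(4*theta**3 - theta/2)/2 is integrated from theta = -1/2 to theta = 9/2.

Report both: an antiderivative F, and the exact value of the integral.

Antiderivative: F(theta) = -sin(4*theta**3 - theta/2); value = -sin(1/4) - sin(1449/4)

f matches the chain-rule pattern g'(h)*h' with inner function h(theta) = 4*theta**3 - theta/2; substituting u = h(theta) collapses the integral.
F(theta) = -sin(4*theta**3 - theta/2) is an antiderivative of f.
Check: d/dtheta[-sin(4*theta**3 - theta/2)] = -12*theta**2*cos(4*theta**3 - theta/2) + cos(4*theta**3 - theta/2)/2 = f(theta).
F(9/2) = -sin(1449/4); F(-1/2) = sin(1/4).
Integral = F(9/2) - F(-1/2) = -sin(1/4) - sin(1449/4).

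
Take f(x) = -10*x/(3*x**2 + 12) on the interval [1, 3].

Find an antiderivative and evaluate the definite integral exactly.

The substitution u = x**2/2 + 2 works: f is exactly (dF/du)*(du/dx) for that inner function.
F(x) = -5*log(x**2/2 + 2)/3 is an antiderivative of f.
Check: d/dx[-5*log(x**2/2 + 2)/3] = -10*x/(3*x**2 + 12) = f(x).
F(3) = -5*log(13/2)/3; F(1) = -5*log(5/2)/3.
Integral = F(3) - F(1) = -5*log(13/2)/3 + 5*log(5/2)/3.

Antiderivative: F(x) = -5*log(x**2/2 + 2)/3; value = -5*log(13/2)/3 + 5*log(5/2)/3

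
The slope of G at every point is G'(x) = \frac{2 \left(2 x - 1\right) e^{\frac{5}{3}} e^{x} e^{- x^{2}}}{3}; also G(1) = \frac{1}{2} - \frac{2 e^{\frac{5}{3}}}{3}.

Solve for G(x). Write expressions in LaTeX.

G'(x) matches the chain-rule pattern g'(h)*h' with inner function h(x) = - x^{2} + x + \frac{5}{3}; substituting u = h(x) collapses the integral.
A general antiderivative is - \frac{2 e^{- x^{2} + x + \frac{5}{3}}}{3} + C.
The condition gives C = \frac{1}{2} - \frac{2 e^{\frac{5}{3}}}{3} - (- \frac{2 e^{\frac{5}{3}}}{3}) = \frac{1}{2}.
So G(x) = \frac{1}{2} - \frac{2 e^{- x^{2} + x + \frac{5}{3}}}{3}.
Check: d/dx[\frac{1}{2} - \frac{2 e^{- x^{2} + x + \frac{5}{3}}}{3}] = \frac{4 x e^{\frac{5}{3}} e^{x} e^{- x^{2}}}{3} - \frac{2 e^{\frac{5}{3}} e^{x} e^{- x^{2}}}{3}, which equals G'(x).

G(x) = \frac{1}{2} - \frac{2 e^{- x^{2} + x + \frac{5}{3}}}{3}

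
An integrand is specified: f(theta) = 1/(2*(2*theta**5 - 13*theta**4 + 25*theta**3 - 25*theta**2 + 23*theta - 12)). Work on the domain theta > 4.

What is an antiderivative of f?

An antiderivative is F(theta) = (52*log(theta - 4) - 1632*log(theta - 3/2) + 2210*log(theta - 1) - 315*log(theta**2 + 1) + 30*atan(theta))/26520.

The denominator factors as 2*(theta - 4)*(theta - 1)*(2*theta - 3)*(theta**2 + 1); partial fractions split f into directly integrable pieces: -(21*theta - 1)/(884*(theta**2 + 1)) - 8/(65*(2*theta - 3)) + 1/(12*(theta - 1)) + 1/(510*(theta - 4)).
Check: d/dtheta[(52*log(theta - 4) - 1632*log(theta - 3/2) + 2210*log(theta - 1) - 315*log(theta**2 + 1) + 30*atan(theta))/26520] = 1/(4*theta**5 - 26*theta**4 + 50*theta**3 - 50*theta**2 + 46*theta - 24), which equals f(theta).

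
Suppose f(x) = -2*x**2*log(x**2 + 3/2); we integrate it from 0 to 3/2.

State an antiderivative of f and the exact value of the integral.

Antiderivative: F(x) = -2*x**3*log(x**2 + 3/2)/3 + 4*x**3/9 - 2*x + sqrt(6)*atan(sqrt(6)*x/3); value = -9*log(15/4)/4 - 3/2 + sqrt(6)*atan(sqrt(6)/2)

A candidate is checked by its d/dx: the result must match f(x).
F(x) = -2*x**3*log(x**2 + 3/2)/3 + 4*x**3/9 - 2*x + sqrt(6)*atan(sqrt(6)*x/3) is an antiderivative of f.
Check: d/dx[-2*x**3*log(x**2 + 3/2)/3 + 4*x**3/9 - 2*x + sqrt(6)*atan(sqrt(6)*x/3)] = -2*x**2*log(x**2 + 3/2) = f(x).
F(3/2) = -9*log(15/4)/4 - 3/2 + sqrt(6)*atan(sqrt(6)/2); F(0) = 0.
Integral = F(3/2) - F(0) = -9*log(15/4)/4 - 3/2 + sqrt(6)*atan(sqrt(6)/2).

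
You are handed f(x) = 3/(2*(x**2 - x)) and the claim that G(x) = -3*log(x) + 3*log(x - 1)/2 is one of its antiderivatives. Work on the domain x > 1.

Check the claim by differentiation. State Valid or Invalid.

Invalid: d/dx[G] - f = -3/(2*x), which is not 0.

d/dx[G] = (6 - 3*x)/(2*x**2 - 2*x)
d/dx[G] - f(x) = -3/(2*x) != 0.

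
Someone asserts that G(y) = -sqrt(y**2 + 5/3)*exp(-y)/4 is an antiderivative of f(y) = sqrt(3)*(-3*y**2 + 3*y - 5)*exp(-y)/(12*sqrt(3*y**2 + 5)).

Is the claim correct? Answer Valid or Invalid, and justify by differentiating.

d/dy[G] = sqrt(3)*(3*y**2 - 3*y + 5)*exp(-y)/(12*sqrt(3*y**2 + 5))
d/dy[G] - f(y) = sqrt(3)*(3*y**2 - 3*y + 5)*exp(-y)/(6*sqrt(3*y**2 + 5)) != 0.

Invalid: d/dy[G] - f = sqrt(3)*(3*y**2 - 3*y + 5)*exp(-y)/(6*sqrt(3*y**2 + 5)), which is not 0.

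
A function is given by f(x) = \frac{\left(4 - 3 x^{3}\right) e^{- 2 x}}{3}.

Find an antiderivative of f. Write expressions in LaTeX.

An antiderivative is F(x) = \frac{\left(12 x^{3} + 18 x^{2} + 18 x - 7\right) e^{- 2 x}}{24}.

Recognize the product-rule pattern: f = u'v + uv' with u = \frac{x^{3}}{2} + \frac{3 x^{2}}{4} + \frac{3 x}{4} - \frac{7}{24}, v = e^{- 2 x}, so integration by parts undoes it.
Check: d/dx[\frac{\left(12 x^{3} + 18 x^{2} + 18 x - 7\right) e^{- 2 x}}{24}] = \frac{\left(4 - 3 x^{3}\right) e^{- 2 x}}{3} = f(x).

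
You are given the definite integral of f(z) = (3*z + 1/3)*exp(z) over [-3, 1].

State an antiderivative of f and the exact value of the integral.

Antiderivative: F(z) = 3*z*exp(z) - 8*exp(z)/3; value = 35*exp(-3)/3 + exp(1)/3

Recognize the product-rule pattern: f = u'v + uv' with u = 3*z - 8/3, v = exp(z), so integration by parts undoes it.
F(z) = 3*z*exp(z) - 8*exp(z)/3 is an antiderivative of f.
Check: d/dz[3*z*exp(z) - 8*exp(z)/3] = 3*z*exp(z) + exp(z)/3, which equals f(z).
F(1) = exp(1)/3; F(-3) = -35*exp(-3)/3.
Integral = F(1) - F(-3) = 35*exp(-3)/3 + exp(1)/3.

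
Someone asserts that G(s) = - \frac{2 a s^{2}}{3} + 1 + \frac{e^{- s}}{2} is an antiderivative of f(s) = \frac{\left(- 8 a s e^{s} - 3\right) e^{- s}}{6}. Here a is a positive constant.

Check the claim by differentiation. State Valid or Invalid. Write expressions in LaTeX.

d/ds[G] = \frac{\left(- 8 a s e^{s} - 3\right) e^{- s}}{6}
This equals f(s) exactly, so the claim holds.

Valid - differentiating G returns exactly f.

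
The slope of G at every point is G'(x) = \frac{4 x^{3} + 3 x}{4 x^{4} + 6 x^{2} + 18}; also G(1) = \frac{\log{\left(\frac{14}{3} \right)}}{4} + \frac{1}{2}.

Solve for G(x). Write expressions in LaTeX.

The substitution u = \frac{2 x^{4}}{3} + x^{2} + 3 works: G'(x) is exactly (dG/du)*(du/dx) for that inner function.
A general antiderivative is \frac{\log{\left(\frac{2 x^{4}}{3} + x^{2} + 3 \right)}}{4} + C.
The condition gives C = \frac{\log{\left(\frac{14}{3} \right)}}{4} + \frac{1}{2} - (\frac{\log{\left(\frac{14}{3} \right)}}{4}) = \frac{1}{2}.
So G(x) = \frac{\log{\left(\frac{2 x^{4}}{3} + x^{2} + 3 \right)}}{4} + \frac{1}{2}.
Check: d/dx[\frac{\log{\left(\frac{2 x^{4}}{3} + x^{2} + 3 \right)}}{4} + \frac{1}{2}] = \frac{4 x^{3} + 3 x}{4 x^{4} + 6 x^{2} + 18} = G'(x).

G(x) = \frac{\log{\left(\frac{2 x^{4}}{3} + x^{2} + 3 \right)}}{4} + \frac{1}{2}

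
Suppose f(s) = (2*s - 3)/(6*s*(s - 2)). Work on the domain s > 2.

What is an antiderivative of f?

The denominator factors as 6*s*(s - 2); partial fractions split f into directly integrable pieces: 1/(12*(s - 2)) + 1/(4*s).
Check: d/ds[log(s)/4 + log(s - 2)/12] = (2*s - 3)/(6*s**2 - 12*s), which equals f(s).

An antiderivative is F(s) = log(s)/4 + log(s - 2)/12.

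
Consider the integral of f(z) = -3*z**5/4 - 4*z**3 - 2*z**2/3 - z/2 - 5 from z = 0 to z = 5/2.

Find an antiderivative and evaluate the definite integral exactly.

Integrate term by term and add the pieces.
F(z) = -z**6/8 - z**4 - 2*z**3/9 - z**2/4 - 5*z is an antiderivative of f.
Check: d/dz[-z**6/8 - z**4 - 2*z**3/9 - z**2/4 - 5*z] = -3*z**5/4 - 4*z**3 - 2*z**2/3 - z/2 - 5 = f(z).
F(5/2) = -401425/4608; F(0) = 0.
Integral = F(5/2) - F(0) = -401425/4608.

Antiderivative: F(z) = -z**6/8 - z**4 - 2*z**3/9 - z**2/4 - 5*z; value = -401425/4608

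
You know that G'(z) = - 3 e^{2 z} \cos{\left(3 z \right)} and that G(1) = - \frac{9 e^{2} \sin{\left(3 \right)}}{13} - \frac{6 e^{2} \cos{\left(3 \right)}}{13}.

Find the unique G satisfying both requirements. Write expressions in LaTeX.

Check a candidate G(z) by differentiating: d/dz[G] must match the given G'(z).
A general antiderivative is - \frac{9 e^{2 z} \sin{\left(3 z \right)}}{13} - \frac{6 e^{2 z} \cos{\left(3 z \right)}}{13} + C.
The condition gives C = - \frac{9 e^{2} \sin{\left(3 \right)}}{13} - \frac{6 e^{2} \cos{\left(3 \right)}}{13} - (- \frac{9 e^{2} \sin{\left(3 \right)}}{13} - \frac{6 e^{2} \cos{\left(3 \right)}}{13}) = 0.
So G(z) = - \frac{9 e^{2 z} \sin{\left(3 z \right)}}{13} - \frac{6 e^{2 z} \cos{\left(3 z \right)}}{13}.
Check: d/dz[- \frac{9 e^{2 z} \sin{\left(3 z \right)}}{13} - \frac{6 e^{2 z} \cos{\left(3 z \right)}}{13}] = - 3 e^{2 z} \cos{\left(3 z \right)} = G'(z).

G(z) = - \frac{9 e^{2 z} \sin{\left(3 z \right)}}{13} - \frac{6 e^{2 z} \cos{\left(3 z \right)}}{13}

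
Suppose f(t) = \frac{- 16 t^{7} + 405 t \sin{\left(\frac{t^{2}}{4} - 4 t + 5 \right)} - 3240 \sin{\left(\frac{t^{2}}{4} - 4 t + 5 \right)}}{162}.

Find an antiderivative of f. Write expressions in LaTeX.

A first test for any F(t): its t-derivative must equal f(t) identically.
Check: d/dt[- \frac{t^{8}}{81} - 5 \cos{\left(\frac{t^{2}}{4} - 4 t + 5 \right)}] = - \frac{8 t^{7}}{81} + \frac{5 t \sin{\left(\frac{t^{2}}{4} - 4 t + 5 \right)}}{2} - 20 \sin{\left(\frac{t^{2}}{4} - 4 t + 5 \right)}, which equals f(t).

An antiderivative is F(t) = - \frac{t^{8}}{81} - 5 \cos{\left(\frac{t^{2}}{4} - 4 t + 5 \right)}.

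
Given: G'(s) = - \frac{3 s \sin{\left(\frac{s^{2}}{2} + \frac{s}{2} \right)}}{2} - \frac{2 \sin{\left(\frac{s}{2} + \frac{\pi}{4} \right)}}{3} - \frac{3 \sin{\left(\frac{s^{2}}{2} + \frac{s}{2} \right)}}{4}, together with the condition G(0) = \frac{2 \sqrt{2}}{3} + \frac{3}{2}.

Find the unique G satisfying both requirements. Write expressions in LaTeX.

G(s) = \frac{4 \cos{\left(\frac{s}{2} + \frac{\pi}{4} \right)}}{3} + \frac{3 \cos{\left(\frac{s^{2}}{2} + \frac{s}{2} \right)}}{2}

The integrand splits into summands that can be handled one at a time.
A general antiderivative is \frac{4 \cos{\left(\frac{s}{2} + \frac{\pi}{4} \right)}}{3} + \frac{3 \cos{\left(\frac{s^{2}}{2} + \frac{s}{2} \right)}}{2} + C.
The condition gives C = \frac{2 \sqrt{2}}{3} + \frac{3}{2} - (\frac{2 \sqrt{2}}{3} + \frac{3}{2}) = 0.
So G(s) = \frac{4 \cos{\left(\frac{s}{2} + \frac{\pi}{4} \right)}}{3} + \frac{3 \cos{\left(\frac{s^{2}}{2} + \frac{s}{2} \right)}}{2}.
Check: d/ds[\frac{4 \cos{\left(\frac{s}{2} + \frac{\pi}{4} \right)}}{3} + \frac{3 \cos{\left(\frac{s^{2}}{2} + \frac{s}{2} \right)}}{2}] = - \frac{3 s \sin{\left(\frac{s^{2}}{2} + \frac{s}{2} \right)}}{2} - \frac{2 \sin{\left(\frac{s}{2} + \frac{\pi}{4} \right)}}{3} - \frac{3 \sin{\left(\frac{s^{2}}{2} + \frac{s}{2} \right)}}{4} = G'(s).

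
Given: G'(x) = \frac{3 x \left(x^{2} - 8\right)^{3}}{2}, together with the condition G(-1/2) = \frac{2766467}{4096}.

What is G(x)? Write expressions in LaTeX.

G(x) = \frac{3 x^{8}}{16} - 6 x^{6} + 72 x^{4} - 384 x^{2} + 767

G'(x) matches the chain-rule pattern g'(h)*h' with inner function h(x) = \frac{x^{2}}{2} - 4; substituting u = h(x) collapses the integral.
A general antiderivative is 3 \left(\frac{x^{2}}{2} - 4\right)^{4} + C.
The condition gives C = \frac{2766467}{4096} - (\frac{2770563}{4096}) = -1.
So G(x) = \frac{3 x^{8}}{16} - 6 x^{6} + 72 x^{4} - 384 x^{2} + 767.
Check: d/dx[\frac{3 x^{8}}{16} - 6 x^{6} + 72 x^{4} - 384 x^{2} + 767] = \frac{3 x^{7}}{2} - 36 x^{5} + 288 x^{3} - 768 x, which equals G'(x).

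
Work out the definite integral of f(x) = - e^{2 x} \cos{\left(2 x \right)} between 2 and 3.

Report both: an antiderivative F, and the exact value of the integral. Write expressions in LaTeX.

Antiderivative: F(x) = \frac{\left(- \sin{\left(2 x \right)} - \cos{\left(2 x \right)}\right) e^{2 x}}{4}; value = - \frac{e^{6} \cos{\left(6 \right)}}{4} + \frac{e^{4} \sin{\left(4 \right)}}{4} + \frac{e^{4} \cos{\left(4 \right)}}{4} - \frac{e^{6} \sin{\left(6 \right)}}{4}

Check any antiderivative F(x) by computing F'(x) and comparing it with f(x).
F(x) = \frac{\left(- \sin{\left(2 x \right)} - \cos{\left(2 x \right)}\right) e^{2 x}}{4} is an antiderivative of f.
Check: d/dx[\frac{\left(- \sin{\left(2 x \right)} - \cos{\left(2 x \right)}\right) e^{2 x}}{4}] = - e^{2 x} \cos{\left(2 x \right)} = f(x).
F(3) = - \frac{e^{6} \cos{\left(6 \right)}}{4} - \frac{e^{6} \sin{\left(6 \right)}}{4}; F(2) = - \frac{e^{4} \cos{\left(4 \right)}}{4} - \frac{e^{4} \sin{\left(4 \right)}}{4}.
Integral = F(3) - F(2) = - \frac{e^{6} \cos{\left(6 \right)}}{4} + \frac{e^{4} \sin{\left(4 \right)}}{4} + \frac{e^{4} \cos{\left(4 \right)}}{4} - \frac{e^{6} \sin{\left(6 \right)}}{4}.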